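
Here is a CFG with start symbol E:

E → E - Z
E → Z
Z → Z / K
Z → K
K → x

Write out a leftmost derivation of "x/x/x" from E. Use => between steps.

E => Z   [E → Z]
Z => Z/K   [Z → Z / K]
Z/K => Z/K/K   [Z → Z / K]
Z/K/K => K/K/K   [Z → K]
K/K/K => x/K/K   [K → x]
x/K/K => x/x/K   [K → x]
x/x/K => x/x/x   [K → x]

E => Z => Z/K => Z/K/K => K/K/K => x/K/K => x/x/K => x/x/x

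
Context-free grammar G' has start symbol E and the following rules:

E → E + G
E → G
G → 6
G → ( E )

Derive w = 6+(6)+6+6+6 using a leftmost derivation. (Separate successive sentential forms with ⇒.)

E ⇒ E+G   [E → E + G]
E+G ⇒ E+G+G   [E → E + G]
E+G+G ⇒ E+G+G+G   [E → E + G]
E+G+G+G ⇒ E+G+G+G+G   [E → E + G]
E+G+G+G+G ⇒ G+G+G+G+G   [E → G]
G+G+G+G+G ⇒ 6+G+G+G+G   [G → 6]
6+G+G+G+G ⇒ 6+(E)+G+G+G   [G → ( E )]
6+(E)+G+G+G ⇒ 6+(G)+G+G+G   [E → G]
6+(G)+G+G+G ⇒ 6+(6)+G+G+G   [G → 6]
6+(6)+G+G+G ⇒ 6+(6)+6+G+G   [G → 6]
6+(6)+6+G+G ⇒ 6+(6)+6+6+G   [G → 6]
6+(6)+6+6+G ⇒ 6+(6)+6+6+6   [G → 6]

E⇒E+G⇒E+G+G⇒E+G+G+G⇒E+G+G+G+G⇒G+G+G+G+G⇒6+G+G+G+G⇒6+(E)+G+G+G⇒6+(G)+G+G+G⇒6+(6)+G+G+G⇒6+(6)+6+G+G⇒6+(6)+6+6+G⇒6+(6)+6+6+6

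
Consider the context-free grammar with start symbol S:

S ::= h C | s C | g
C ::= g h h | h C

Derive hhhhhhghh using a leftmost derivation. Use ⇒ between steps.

S ⇒ hC ⇒ hhC ⇒ hhhC ⇒ hhhhC ⇒ hhhhhC ⇒ hhhhhhC ⇒ hhhhhhghh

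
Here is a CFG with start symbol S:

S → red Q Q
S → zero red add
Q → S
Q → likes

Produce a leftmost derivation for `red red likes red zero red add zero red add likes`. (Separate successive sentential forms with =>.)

S => red Q Q   [S → red Q Q]
red Q Q => red S Q   [Q → S]
red S Q => red red Q Q Q   [S → red Q Q]
red red Q Q Q => red red likes Q Q   [Q → likes]
red red likes Q Q => red red likes S Q   [Q → S]
red red likes S Q => red red likes red Q Q Q   [S → red Q Q]
red red likes red Q Q Q => red red likes red S Q Q   [Q → S]
red red likes red S Q Q => red red likes red zero red add Q Q   [S → zero red add]
red red likes red zero red add Q Q => red red likes red zero red add S Q   [Q → S]
red red likes red zero red add S Q => red red likes red zero red add zero red add Q   [S → zero red add]
red red likes red zero red add zero red add Q => red red likes red zero red add zero red add likes   [Q → likes]

S => red Q Q => red S Q => red red Q Q Q => red red likes Q Q => red red likes S Q => red red likes red Q Q Q => red red likes red S Q Q => red red likes red zero red add Q Q => red red likes red zero red add S Q => red red likes red zero red add zero red add Q => red red likes red zero red add zero red add likes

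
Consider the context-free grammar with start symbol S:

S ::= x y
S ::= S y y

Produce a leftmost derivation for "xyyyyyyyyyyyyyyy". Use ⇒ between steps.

S⇒Syy⇒Syyyy⇒Syyyyyy⇒Syyyyyyyy⇒Syyyyyyyyyy⇒Syyyyyyyyyyyy⇒Syyyyyyyyyyyyyy⇒xyyyyyyyyyyyyyyy

S ⇒ Syy   [S ::= S y y]
Syy ⇒ Syyyy   [S ::= S y y]
Syyyy ⇒ Syyyyyy   [S ::= S y y]
Syyyyyy ⇒ Syyyyyyyy   [S ::= S y y]
Syyyyyyyy ⇒ Syyyyyyyyyy   [S ::= S y y]
Syyyyyyyyyy ⇒ Syyyyyyyyyyyy   [S ::= S y y]
Syyyyyyyyyyyy ⇒ Syyyyyyyyyyyyyy   [S ::= S y y]
Syyyyyyyyyyyyyy ⇒ xyyyyyyyyyyyyyyy   [S ::= x y]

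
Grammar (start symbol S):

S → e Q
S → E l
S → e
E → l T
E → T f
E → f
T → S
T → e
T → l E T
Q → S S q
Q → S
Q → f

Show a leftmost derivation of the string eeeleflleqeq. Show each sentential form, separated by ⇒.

S ⇒ eQ ⇒ eS ⇒ eeQ ⇒ eeSSq ⇒ eeeQSq ⇒ eeeSSqSq ⇒ eeeElSqSq ⇒ eeelTlSqSq ⇒ eeelSlSqSq ⇒ eeelEllSqSq ⇒ eeelTfllSqSq ⇒ eeelefllSqSq ⇒ eeeleflleqSq ⇒ eeeleflleqeq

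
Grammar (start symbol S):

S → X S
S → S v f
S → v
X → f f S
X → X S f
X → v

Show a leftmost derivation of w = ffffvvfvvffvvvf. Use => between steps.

S => Svf => XSvf => ffSSvf => ffXSSvf => ffXSfSSvf => ffffSSfSSvf => ffffSvfSfSSvf => ffffvvfSfSSvf => ffffvvfSvffSSvf => ffffvvfvvffSSvf => ffffvvfvvffvSvf => ffffvvfvvffvvvf

S => Svf   [S → S v f]
Svf => XSvf   [S → X S]
XSvf => ffSSvf   [X → f f S]
ffSSvf => ffXSSvf   [S → X S]
ffXSSvf => ffXSfSSvf   [X → X S f]
ffXSfSSvf => ffffSSfSSvf   [X → f f S]
ffffSSfSSvf => ffffSvfSfSSvf   [S → S v f]
ffffSvfSfSSvf => ffffvvfSfSSvf   [S → v]
ffffvvfSfSSvf => ffffvvfSvffSSvf   [S → S v f]
ffffvvfSvffSSvf => ffffvvfvvffSSvf   [S → v]
ffffvvfvvffSSvf => ffffvvfvvffvSvf   [S → v]
ffffvvfvvffvSvf => ffffvvfvvffvvvf   [S → v]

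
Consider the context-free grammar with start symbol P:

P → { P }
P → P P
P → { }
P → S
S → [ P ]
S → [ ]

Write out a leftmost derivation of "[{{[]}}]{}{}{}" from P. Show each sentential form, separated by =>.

P => PP   [P → P P]
PP => SP   [P → S]
SP => [P]P   [S → [ P ]]
[P]P => [{P}]P   [P → { P }]
[{P}]P => [{{P}}]P   [P → { P }]
[{{P}}]P => [{{S}}]P   [P → S]
[{{S}}]P => [{{[]}}]P   [S → [ ]]
[{{[]}}]P => [{{[]}}]PP   [P → P P]
[{{[]}}]PP => [{{[]}}]PPP   [P → P P]
[{{[]}}]PPP => [{{[]}}]{}PP   [P → { }]
[{{[]}}]{}PP => [{{[]}}]{}{}P   [P → { }]
[{{[]}}]{}{}P => [{{[]}}]{}{}{}   [P → { }]

P=>PP=>SP=>[P]P=>[{P}]P=>[{{P}}]P=>[{{S}}]P=>[{{[]}}]P=>[{{[]}}]PP=>[{{[]}}]PPP=>[{{[]}}]{}PP=>[{{[]}}]{}{}P=>[{{[]}}]{}{}{}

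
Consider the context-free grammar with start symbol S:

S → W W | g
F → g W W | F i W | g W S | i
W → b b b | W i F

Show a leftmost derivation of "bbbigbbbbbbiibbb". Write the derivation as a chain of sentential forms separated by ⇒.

S ⇒ WW   [S → W W]
WW ⇒ WiFW   [W → W i F]
WiFW ⇒ WiFiFW   [W → W i F]
WiFiFW ⇒ bbbiFiFW   [W → b b b]
bbbiFiFW ⇒ bbbigWWiFW   [F → g W W]
bbbigWWiFW ⇒ bbbigbbbWiFW   [W → b b b]
bbbigbbbWiFW ⇒ bbbigbbbbbbiFW   [W → b b b]
bbbigbbbbbbiFW ⇒ bbbigbbbbbbiiW   [F → i]
bbbigbbbbbbiiW ⇒ bbbigbbbbbbiibbb   [W → b b b]

S⇒WW⇒WiFW⇒WiFiFW⇒bbbiFiFW⇒bbbigWWiFW⇒bbbigbbbWiFW⇒bbbigbbbbbbiFW⇒bbbigbbbbbbiiW⇒bbbigbbbbbbiibbb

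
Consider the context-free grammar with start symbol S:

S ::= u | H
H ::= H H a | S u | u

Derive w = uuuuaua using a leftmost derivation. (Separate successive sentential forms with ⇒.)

S ⇒ H ⇒ HHa ⇒ HHaHa ⇒ SuHaHa ⇒ uuHaHa ⇒ uuSuaHa ⇒ uuHuaHa ⇒ uuuuaHa ⇒ uuuuaua

S ⇒ H   [S ::= H]
H ⇒ HHa   [H ::= H H a]
HHa ⇒ HHaHa   [H ::= H H a]
HHaHa ⇒ SuHaHa   [H ::= S u]
SuHaHa ⇒ uuHaHa   [S ::= u]
uuHaHa ⇒ uuSuaHa   [H ::= S u]
uuSuaHa ⇒ uuHuaHa   [S ::= H]
uuHuaHa ⇒ uuuuaHa   [H ::= u]
uuuuaHa ⇒ uuuuaua   [H ::= u]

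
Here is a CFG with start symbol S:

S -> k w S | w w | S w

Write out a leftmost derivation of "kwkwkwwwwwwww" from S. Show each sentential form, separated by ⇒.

S ⇒ Sw   [S -> S w]
Sw ⇒ Sww   [S -> S w]
Sww ⇒ kwSww   [S -> k w S]
kwSww ⇒ kwkwSww   [S -> k w S]
kwkwSww ⇒ kwkwSwww   [S -> S w]
kwkwSwww ⇒ kwkwkwSwww   [S -> k w S]
kwkwkwSwww ⇒ kwkwkwSwwww   [S -> S w]
kwkwkwSwwww ⇒ kwkwkwSwwwww   [S -> S w]
kwkwkwSwwwww ⇒ kwkwkwwwwwwww   [S -> w w]

S ⇒ Sw ⇒ Sww ⇒ kwSww ⇒ kwkwSww ⇒ kwkwSwww ⇒ kwkwkwSwww ⇒ kwkwkwSwwww ⇒ kwkwkwSwwwww ⇒ kwkwkwwwwwwww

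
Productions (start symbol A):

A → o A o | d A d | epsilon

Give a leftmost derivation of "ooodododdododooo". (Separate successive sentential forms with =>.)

A => oAo   [A → o A o]
oAo => ooAoo   [A → o A o]
ooAoo => oooAooo   [A → o A o]
oooAooo => ooodAdooo   [A → d A d]
ooodAdooo => ooodoAodooo   [A → o A o]
ooodoAodooo => ooododAdodooo   [A → d A d]
ooododAdodooo => ooododoAododooo   [A → o A o]
ooododoAododooo => ooodododAdododooo   [A → d A d]
ooodododAdododooo => ooodododdododooo   [A → epsilon]

A=>oAo=>ooAoo=>oooAooo=>ooodAdooo=>ooodoAodooo=>ooododAdodooo=>ooododoAododooo=>ooodododAdododooo=>ooodododdododooo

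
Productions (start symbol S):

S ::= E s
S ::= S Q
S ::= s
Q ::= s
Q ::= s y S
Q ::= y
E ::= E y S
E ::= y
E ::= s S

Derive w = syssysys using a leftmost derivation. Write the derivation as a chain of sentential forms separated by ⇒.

S ⇒ Es   [S ::= E s]
Es ⇒ sSs   [E ::= s S]
sSs ⇒ sSQs   [S ::= S Q]
sSQs ⇒ sSQQs   [S ::= S Q]
sSQQs ⇒ sEsQQs   [S ::= E s]
sEsQQs ⇒ sysQQs   [E ::= y]
sysQQs ⇒ syssySQs   [Q ::= s y S]
syssySQs ⇒ syssysQs   [S ::= s]
syssysQs ⇒ syssysys   [Q ::= y]

S ⇒ Es ⇒ sSs ⇒ sSQs ⇒ sSQQs ⇒ sEsQQs ⇒ sysQQs ⇒ syssySQs ⇒ syssysQs ⇒ syssysys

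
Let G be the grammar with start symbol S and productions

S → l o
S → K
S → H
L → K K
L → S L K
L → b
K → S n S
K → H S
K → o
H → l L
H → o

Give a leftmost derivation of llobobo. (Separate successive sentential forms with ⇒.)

S ⇒ H   [S → H]
H ⇒ lL   [H → l L]
lL ⇒ lSLK   [L → S L K]
lSLK ⇒ lHLK   [S → H]
lHLK ⇒ llLLK   [H → l L]
llLLK ⇒ llSLKLK   [L → S L K]
llSLKLK ⇒ llHLKLK   [S → H]
llHLKLK ⇒ lloLKLK   [H → o]
lloLKLK ⇒ llobKLK   [L → b]
llobKLK ⇒ lloboLK   [K → o]
lloboLK ⇒ llobobK   [L → b]
llobobK ⇒ llobobo   [K → o]

S⇒H⇒lL⇒lSLK⇒lHLK⇒llLLK⇒llSLKLK⇒llHLKLK⇒lloLKLK⇒llobKLK⇒lloboLK⇒llobobK⇒llobobo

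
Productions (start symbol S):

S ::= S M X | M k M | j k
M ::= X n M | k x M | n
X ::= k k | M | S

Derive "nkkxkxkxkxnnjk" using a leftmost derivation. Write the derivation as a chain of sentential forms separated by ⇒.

S ⇒ SMX   [S ::= S M X]
SMX ⇒ MkMMX   [S ::= M k M]
MkMMX ⇒ nkMMX   [M ::= n]
nkMMX ⇒ nkkxMMX   [M ::= k x M]
nkkxMMX ⇒ nkkxkxMMX   [M ::= k x M]
nkkxkxMMX ⇒ nkkxkxkxMMX   [M ::= k x M]
nkkxkxkxMMX ⇒ nkkxkxkxkxMMX   [M ::= k x M]
nkkxkxkxkxMMX ⇒ nkkxkxkxkxnMX   [M ::= n]
nkkxkxkxkxnMX ⇒ nkkxkxkxkxnnX   [M ::= n]
nkkxkxkxkxnnX ⇒ nkkxkxkxkxnnS   [X ::= S]
nkkxkxkxkxnnS ⇒ nkkxkxkxkxnnjk   [S ::= j k]

S ⇒ SMX ⇒ MkMMX ⇒ nkMMX ⇒ nkkxMMX ⇒ nkkxkxMMX ⇒ nkkxkxkxMMX ⇒ nkkxkxkxkxMMX ⇒ nkkxkxkxkxnMX ⇒ nkkxkxkxkxnnX ⇒ nkkxkxkxkxnnS ⇒ nkkxkxkxkxnnjk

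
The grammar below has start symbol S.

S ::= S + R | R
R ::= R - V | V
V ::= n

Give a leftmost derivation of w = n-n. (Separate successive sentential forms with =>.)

S=>R=>R-V=>V-V=>n-V=>n-n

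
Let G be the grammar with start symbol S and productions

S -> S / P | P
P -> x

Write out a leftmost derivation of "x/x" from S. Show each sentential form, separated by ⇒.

S ⇒ S/P   [S -> S / P]
S/P ⇒ P/P   [S -> P]
P/P ⇒ x/P   [P -> x]
x/P ⇒ x/x   [P -> x]

S⇒S/P⇒P/P⇒x/P⇒x/x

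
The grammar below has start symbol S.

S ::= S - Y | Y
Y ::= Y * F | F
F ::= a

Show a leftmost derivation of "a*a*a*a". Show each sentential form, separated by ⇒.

S⇒Y⇒Y*F⇒Y*F*F⇒Y*F*F*F⇒F*F*F*F⇒a*F*F*F⇒a*a*F*F⇒a*a*a*F⇒a*a*a*a

S ⇒ Y   [S ::= Y]
Y ⇒ Y*F   [Y ::= Y * F]
Y*F ⇒ Y*F*F   [Y ::= Y * F]
Y*F*F ⇒ Y*F*F*F   [Y ::= Y * F]
Y*F*F*F ⇒ F*F*F*F   [Y ::= F]
F*F*F*F ⇒ a*F*F*F   [F ::= a]
a*F*F*F ⇒ a*a*F*F   [F ::= a]
a*a*F*F ⇒ a*a*a*F   [F ::= a]
a*a*a*F ⇒ a*a*a*a   [F ::= a]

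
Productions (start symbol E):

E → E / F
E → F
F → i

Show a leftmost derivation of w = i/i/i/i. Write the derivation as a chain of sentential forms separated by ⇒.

E ⇒ E/F   [E → E / F]
E/F ⇒ E/F/F   [E → E / F]
E/F/F ⇒ E/F/F/F   [E → E / F]
E/F/F/F ⇒ F/F/F/F   [E → F]
F/F/F/F ⇒ i/F/F/F   [F → i]
i/F/F/F ⇒ i/i/F/F   [F → i]
i/i/F/F ⇒ i/i/i/F   [F → i]
i/i/i/F ⇒ i/i/i/i   [F → i]

E ⇒ E/F ⇒ E/F/F ⇒ E/F/F/F ⇒ F/F/F/F ⇒ i/F/F/F ⇒ i/i/F/F ⇒ i/i/i/F ⇒ i/i/i/i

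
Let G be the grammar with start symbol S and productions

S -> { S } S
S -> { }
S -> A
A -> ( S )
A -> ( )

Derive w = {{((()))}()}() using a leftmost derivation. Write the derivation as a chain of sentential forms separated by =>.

S=>{S}S=>{{S}S}S=>{{A}S}S=>{{(S)}S}S=>{{(A)}S}S=>{{((S))}S}S=>{{((A))}S}S=>{{((()))}S}S=>{{((()))}A}S=>{{((()))}()}S=>{{((()))}()}A=>{{((()))}()}()

S => {S}S   [S -> { S } S]
{S}S => {{S}S}S   [S -> { S } S]
{{S}S}S => {{A}S}S   [S -> A]
{{A}S}S => {{(S)}S}S   [A -> ( S )]
{{(S)}S}S => {{(A)}S}S   [S -> A]
{{(A)}S}S => {{((S))}S}S   [A -> ( S )]
{{((S))}S}S => {{((A))}S}S   [S -> A]
{{((A))}S}S => {{((()))}S}S   [A -> ( )]
{{((()))}S}S => {{((()))}A}S   [S -> A]
{{((()))}A}S => {{((()))}()}S   [A -> ( )]
{{((()))}()}S => {{((()))}()}A   [S -> A]
{{((()))}()}A => {{((()))}()}()   [A -> ( )]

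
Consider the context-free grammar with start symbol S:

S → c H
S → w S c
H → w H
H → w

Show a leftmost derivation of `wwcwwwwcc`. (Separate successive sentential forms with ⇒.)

S ⇒ wSc ⇒ wwScc ⇒ wwcHcc ⇒ wwcwHcc ⇒ wwcwwHcc ⇒ wwcwwwHcc ⇒ wwcwwwwcc

S ⇒ wSc   [S → w S c]
wSc ⇒ wwScc   [S → w S c]
wwScc ⇒ wwcHcc   [S → c H]
wwcHcc ⇒ wwcwHcc   [H → w H]
wwcwHcc ⇒ wwcwwHcc   [H → w H]
wwcwwHcc ⇒ wwcwwwHcc   [H → w H]
wwcwwwHcc ⇒ wwcwwwwcc   [H → w]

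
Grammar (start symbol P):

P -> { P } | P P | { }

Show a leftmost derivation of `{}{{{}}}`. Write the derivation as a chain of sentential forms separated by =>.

P=>PP=>{}P=>{}{P}=>{}{{P}}=>{}{{{}}}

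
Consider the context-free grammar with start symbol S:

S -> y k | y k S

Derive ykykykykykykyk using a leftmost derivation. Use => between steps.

S => ykS => ykykS => ykykykS => ykykykykS => ykykykykykS => ykykykykykykS => ykykykykykykyk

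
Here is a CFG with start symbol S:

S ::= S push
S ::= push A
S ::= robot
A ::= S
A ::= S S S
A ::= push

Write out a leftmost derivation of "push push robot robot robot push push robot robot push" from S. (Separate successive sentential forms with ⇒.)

S ⇒ S push ⇒ push A push ⇒ push S S S push ⇒ push S push S S push ⇒ push S push push S S push ⇒ push push A push push S S push ⇒ push push S S S push push S S push ⇒ push push robot S S push push S S push ⇒ push push robot robot S push push S S push ⇒ push push robot robot robot push push S S push ⇒ push push robot robot robot push push robot S push ⇒ push push robot robot robot push push robot robot push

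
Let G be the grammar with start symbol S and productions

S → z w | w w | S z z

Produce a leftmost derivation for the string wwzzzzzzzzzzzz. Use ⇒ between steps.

S ⇒ Szz ⇒ Szzzz ⇒ Szzzzzz ⇒ Szzzzzzzz ⇒ Szzzzzzzzzz ⇒ Szzzzzzzzzzzz ⇒ wwzzzzzzzzzzzz

S ⇒ Szz   [S → S z z]
Szz ⇒ Szzzz   [S → S z z]
Szzzz ⇒ Szzzzzz   [S → S z z]
Szzzzzz ⇒ Szzzzzzzz   [S → S z z]
Szzzzzzzz ⇒ Szzzzzzzzzz   [S → S z z]
Szzzzzzzzzz ⇒ Szzzzzzzzzzzz   [S → S z z]
Szzzzzzzzzzzz ⇒ wwzzzzzzzzzzzz   [S → w w]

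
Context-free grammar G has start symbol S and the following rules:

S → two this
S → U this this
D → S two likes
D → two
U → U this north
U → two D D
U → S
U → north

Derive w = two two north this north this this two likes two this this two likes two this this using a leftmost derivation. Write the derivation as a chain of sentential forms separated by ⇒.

S ⇒ U this this ⇒ two D D this this ⇒ two S two likes D this this ⇒ two U this this two likes D this this ⇒ two two D D this this two likes D this this ⇒ two two S two likes D this this two likes D this this ⇒ two two U this this two likes D this this two likes D this this ⇒ two two U this north this this two likes D this this two likes D this this ⇒ two two north this north this this two likes D this this two likes D this this ⇒ two two north this north this this two likes two this this two likes D this this ⇒ two two north this north this this two likes two this this two likes two this this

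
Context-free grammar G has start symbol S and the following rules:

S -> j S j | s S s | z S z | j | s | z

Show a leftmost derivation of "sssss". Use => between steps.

S=>sSs=>ssSss=>sssss

S => sSs   [S -> s S s]
sSs => ssSss   [S -> s S s]
ssSss => sssss   [S -> s]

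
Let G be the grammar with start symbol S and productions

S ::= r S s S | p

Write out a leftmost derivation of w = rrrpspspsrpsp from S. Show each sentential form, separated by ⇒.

S⇒rSsS⇒rrSsSsS⇒rrrSsSsSsS⇒rrrpsSsSsS⇒rrrpspsSsS⇒rrrpspspsS⇒rrrpspspsrSsS⇒rrrpspspsrpsS⇒rrrpspspsrpsp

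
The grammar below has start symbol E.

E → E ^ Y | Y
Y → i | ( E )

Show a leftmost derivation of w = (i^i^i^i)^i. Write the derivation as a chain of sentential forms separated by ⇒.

E ⇒ E^Y   [E → E ^ Y]
E^Y ⇒ Y^Y   [E → Y]
Y^Y ⇒ (E)^Y   [Y → ( E )]
(E)^Y ⇒ (E^Y)^Y   [E → E ^ Y]
(E^Y)^Y ⇒ (E^Y^Y)^Y   [E → E ^ Y]
(E^Y^Y)^Y ⇒ (E^Y^Y^Y)^Y   [E → E ^ Y]
(E^Y^Y^Y)^Y ⇒ (Y^Y^Y^Y)^Y   [E → Y]
(Y^Y^Y^Y)^Y ⇒ (i^Y^Y^Y)^Y   [Y → i]
(i^Y^Y^Y)^Y ⇒ (i^i^Y^Y)^Y   [Y → i]
(i^i^Y^Y)^Y ⇒ (i^i^i^Y)^Y   [Y → i]
(i^i^i^Y)^Y ⇒ (i^i^i^i)^Y   [Y → i]
(i^i^i^i)^Y ⇒ (i^i^i^i)^i   [Y → i]

E⇒E^Y⇒Y^Y⇒(E)^Y⇒(E^Y)^Y⇒(E^Y^Y)^Y⇒(E^Y^Y^Y)^Y⇒(Y^Y^Y^Y)^Y⇒(i^Y^Y^Y)^Y⇒(i^i^Y^Y)^Y⇒(i^i^i^Y)^Y⇒(i^i^i^i)^Y⇒(i^i^i^i)^i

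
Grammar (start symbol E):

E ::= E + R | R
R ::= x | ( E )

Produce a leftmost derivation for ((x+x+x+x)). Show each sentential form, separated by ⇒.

E ⇒ R ⇒ (E) ⇒ (R) ⇒ ((E)) ⇒ ((E+R)) ⇒ ((E+R+R)) ⇒ ((E+R+R+R)) ⇒ ((R+R+R+R)) ⇒ ((x+R+R+R)) ⇒ ((x+x+R+R)) ⇒ ((x+x+x+R)) ⇒ ((x+x+x+x))

E ⇒ R   [E ::= R]
R ⇒ (E)   [R ::= ( E )]
(E) ⇒ (R)   [E ::= R]
(R) ⇒ ((E))   [R ::= ( E )]
((E)) ⇒ ((E+R))   [E ::= E + R]
((E+R)) ⇒ ((E+R+R))   [E ::= E + R]
((E+R+R)) ⇒ ((E+R+R+R))   [E ::= E + R]
((E+R+R+R)) ⇒ ((R+R+R+R))   [E ::= R]
((R+R+R+R)) ⇒ ((x+R+R+R))   [R ::= x]
((x+R+R+R)) ⇒ ((x+x+R+R))   [R ::= x]
((x+x+R+R)) ⇒ ((x+x+x+R))   [R ::= x]
((x+x+x+R)) ⇒ ((x+x+x+x))   [R ::= x]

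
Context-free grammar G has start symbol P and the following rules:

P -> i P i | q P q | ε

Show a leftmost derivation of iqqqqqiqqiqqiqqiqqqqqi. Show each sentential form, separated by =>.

P => iPi => iqPqi => iqqPqqi => iqqqPqqqi => iqqqqPqqqqi => iqqqqqPqqqqqi => iqqqqqiPiqqqqqi => iqqqqqiqPqiqqqqqi => iqqqqqiqqPqqiqqqqqi => iqqqqqiqqiPiqqiqqqqqi => iqqqqqiqqiqPqiqqiqqqqqi => iqqqqqiqqiqqiqqiqqqqqi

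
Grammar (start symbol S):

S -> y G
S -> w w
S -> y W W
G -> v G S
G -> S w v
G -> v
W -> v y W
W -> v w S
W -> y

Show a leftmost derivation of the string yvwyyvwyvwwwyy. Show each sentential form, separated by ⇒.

S ⇒ yWW ⇒ yvwSW ⇒ yvwyWWW ⇒ yvwyyWW ⇒ yvwyyvwSW ⇒ yvwyyvwyWWW ⇒ yvwyyvwyvwSWW ⇒ yvwyyvwyvwwwWW ⇒ yvwyyvwyvwwwyW ⇒ yvwyyvwyvwwwyy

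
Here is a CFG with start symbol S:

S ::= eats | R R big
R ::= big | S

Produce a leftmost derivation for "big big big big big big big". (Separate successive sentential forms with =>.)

S => R R big => big R big => big S big => big R R big big => big big R big big => big big S big big => big big R R big big big => big big big R big big big => big big big big big big big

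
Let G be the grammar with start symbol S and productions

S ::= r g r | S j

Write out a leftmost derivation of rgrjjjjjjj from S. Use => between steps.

S=>Sj=>Sjj=>Sjjj=>Sjjjj=>Sjjjjj=>Sjjjjjj=>Sjjjjjjj=>rgrjjjjjjj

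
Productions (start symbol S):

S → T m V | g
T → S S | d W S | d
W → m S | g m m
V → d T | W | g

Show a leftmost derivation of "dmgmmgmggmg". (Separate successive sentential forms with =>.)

S => TmV => SSmV => TmVSmV => SSmVSmV => TmVSmVSmV => dmVSmVSmV => dmWSmVSmV => dmgmmSmVSmV => dmgmmgmVSmV => dmgmmgmgSmV => dmgmmgmggmV => dmgmmgmggmg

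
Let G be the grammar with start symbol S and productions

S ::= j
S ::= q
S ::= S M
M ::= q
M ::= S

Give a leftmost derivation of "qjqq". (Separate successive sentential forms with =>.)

S => SM => qM => qS => qSM => qSMM => qjMM => qjSM => qjqM => qjqq

S => SM   [S ::= S M]
SM => qM   [S ::= q]
qM => qS   [M ::= S]
qS => qSM   [S ::= S M]
qSM => qSMM   [S ::= S M]
qSMM => qjMM   [S ::= j]
qjMM => qjSM   [M ::= S]
qjSM => qjqM   [S ::= q]
qjqM => qjqq   [M ::= q]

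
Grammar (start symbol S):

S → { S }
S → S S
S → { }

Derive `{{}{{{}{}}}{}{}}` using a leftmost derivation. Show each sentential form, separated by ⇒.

S ⇒ {S} ⇒ {SS} ⇒ {SSS} ⇒ {{}SS} ⇒ {{}SSS} ⇒ {{}{S}SS} ⇒ {{}{{S}}SS} ⇒ {{}{{SS}}SS} ⇒ {{}{{{}S}}SS} ⇒ {{}{{{}{}}}SS} ⇒ {{}{{{}{}}}{}S} ⇒ {{}{{{}{}}}{}{}}

S ⇒ {S}   [S → { S }]
{S} ⇒ {SS}   [S → S S]
{SS} ⇒ {SSS}   [S → S S]
{SSS} ⇒ {{}SS}   [S → { }]
{{}SS} ⇒ {{}SSS}   [S → S S]
{{}SSS} ⇒ {{}{S}SS}   [S → { S }]
{{}{S}SS} ⇒ {{}{{S}}SS}   [S → { S }]
{{}{{S}}SS} ⇒ {{}{{SS}}SS}   [S → S S]
{{}{{SS}}SS} ⇒ {{}{{{}S}}SS}   [S → { }]
{{}{{{}S}}SS} ⇒ {{}{{{}{}}}SS}   [S → { }]
{{}{{{}{}}}SS} ⇒ {{}{{{}{}}}{}S}   [S → { }]
{{}{{{}{}}}{}S} ⇒ {{}{{{}{}}}{}{}}   [S → { }]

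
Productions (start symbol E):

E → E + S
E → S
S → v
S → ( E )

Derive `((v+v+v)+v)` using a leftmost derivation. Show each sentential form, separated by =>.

E=>S=>(E)=>(E+S)=>(S+S)=>((E)+S)=>((E+S)+S)=>((E+S+S)+S)=>((S+S+S)+S)=>((v+S+S)+S)=>((v+v+S)+S)=>((v+v+v)+S)=>((v+v+v)+v)

E => S   [E → S]
S => (E)   [S → ( E )]
(E) => (E+S)   [E → E + S]
(E+S) => (S+S)   [E → S]
(S+S) => ((E)+S)   [S → ( E )]
((E)+S) => ((E+S)+S)   [E → E + S]
((E+S)+S) => ((E+S+S)+S)   [E → E + S]
((E+S+S)+S) => ((S+S+S)+S)   [E → S]
((S+S+S)+S) => ((v+S+S)+S)   [S → v]
((v+S+S)+S) => ((v+v+S)+S)   [S → v]
((v+v+S)+S) => ((v+v+v)+S)   [S → v]
((v+v+v)+S) => ((v+v+v)+v)   [S → v]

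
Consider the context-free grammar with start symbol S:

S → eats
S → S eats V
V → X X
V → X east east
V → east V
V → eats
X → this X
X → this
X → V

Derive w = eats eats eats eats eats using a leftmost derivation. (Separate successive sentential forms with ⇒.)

S ⇒ S eats V ⇒ S eats V eats V ⇒ eats eats V eats V ⇒ eats eats eats eats V ⇒ eats eats eats eats eats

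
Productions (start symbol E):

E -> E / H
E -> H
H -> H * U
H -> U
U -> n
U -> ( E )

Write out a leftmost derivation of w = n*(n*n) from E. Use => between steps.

E=>H=>H*U=>U*U=>n*U=>n*(E)=>n*(H)=>n*(H*U)=>n*(U*U)=>n*(n*U)=>n*(n*n)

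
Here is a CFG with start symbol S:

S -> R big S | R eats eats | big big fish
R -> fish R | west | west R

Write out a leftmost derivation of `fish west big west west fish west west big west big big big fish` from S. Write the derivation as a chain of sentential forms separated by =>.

S => R big S => fish R big S => fish west big S => fish west big R big S => fish west big west R big S => fish west big west west R big S => fish west big west west fish R big S => fish west big west west fish west R big S => fish west big west west fish west west big S => fish west big west west fish west west big R big S => fish west big west west fish west west big west big S => fish west big west west fish west west big west big big big fish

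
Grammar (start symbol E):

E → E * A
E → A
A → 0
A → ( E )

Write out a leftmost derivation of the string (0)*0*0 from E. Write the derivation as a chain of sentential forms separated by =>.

E => E*A   [E → E * A]
E*A => E*A*A   [E → E * A]
E*A*A => A*A*A   [E → A]
A*A*A => (E)*A*A   [A → ( E )]
(E)*A*A => (A)*A*A   [E → A]
(A)*A*A => (0)*A*A   [A → 0]
(0)*A*A => (0)*0*A   [A → 0]
(0)*0*A => (0)*0*0   [A → 0]

E=>E*A=>E*A*A=>A*A*A=>(E)*A*A=>(A)*A*A=>(0)*A*A=>(0)*0*A=>(0)*0*0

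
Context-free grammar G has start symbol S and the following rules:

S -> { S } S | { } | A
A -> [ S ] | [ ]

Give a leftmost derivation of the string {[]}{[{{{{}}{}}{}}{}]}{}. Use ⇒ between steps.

S ⇒ {S}S ⇒ {A}S ⇒ {[]}S ⇒ {[]}{S}S ⇒ {[]}{A}S ⇒ {[]}{[S]}S ⇒ {[]}{[{S}S]}S ⇒ {[]}{[{{S}S}S]}S ⇒ {[]}{[{{{S}S}S}S]}S ⇒ {[]}{[{{{{}}S}S}S]}S ⇒ {[]}{[{{{{}}{}}S}S]}S ⇒ {[]}{[{{{{}}{}}{}}S]}S ⇒ {[]}{[{{{{}}{}}{}}{}]}S ⇒ {[]}{[{{{{}}{}}{}}{}]}{}

S ⇒ {S}S   [S -> { S } S]
{S}S ⇒ {A}S   [S -> A]
{A}S ⇒ {[]}S   [A -> [ ]]
{[]}S ⇒ {[]}{S}S   [S -> { S } S]
{[]}{S}S ⇒ {[]}{A}S   [S -> A]
{[]}{A}S ⇒ {[]}{[S]}S   [A -> [ S ]]
{[]}{[S]}S ⇒ {[]}{[{S}S]}S   [S -> { S } S]
{[]}{[{S}S]}S ⇒ {[]}{[{{S}S}S]}S   [S -> { S } S]
{[]}{[{{S}S}S]}S ⇒ {[]}{[{{{S}S}S}S]}S   [S -> { S } S]
{[]}{[{{{S}S}S}S]}S ⇒ {[]}{[{{{{}}S}S}S]}S   [S -> { }]
{[]}{[{{{{}}S}S}S]}S ⇒ {[]}{[{{{{}}{}}S}S]}S   [S -> { }]
{[]}{[{{{{}}{}}S}S]}S ⇒ {[]}{[{{{{}}{}}{}}S]}S   [S -> { }]
{[]}{[{{{{}}{}}{}}S]}S ⇒ {[]}{[{{{{}}{}}{}}{}]}S   [S -> { }]
{[]}{[{{{{}}{}}{}}{}]}S ⇒ {[]}{[{{{{}}{}}{}}{}]}{}   [S -> { }]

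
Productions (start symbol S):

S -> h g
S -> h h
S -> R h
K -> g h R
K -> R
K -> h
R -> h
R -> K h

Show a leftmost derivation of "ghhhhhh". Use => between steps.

S=>Rh=>Khh=>Rhh=>Khhh=>Rhhh=>Khhhh=>ghRhhhh=>ghhhhhh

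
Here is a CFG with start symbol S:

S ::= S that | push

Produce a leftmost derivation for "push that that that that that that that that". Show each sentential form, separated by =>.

S => S that => S that that => S that that that => S that that that that => S that that that that that => S that that that that that that => S that that that that that that that => S that that that that that that that that => push that that that that that that that that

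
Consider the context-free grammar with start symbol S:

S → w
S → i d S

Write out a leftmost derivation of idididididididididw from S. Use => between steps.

S => idS => ididS => idididS => ididididS => idididididS => ididididididS => idididididididS => ididididididididS => idididididididididS => idididididididididw

S => idS   [S → i d S]
idS => ididS   [S → i d S]
ididS => idididS   [S → i d S]
idididS => ididididS   [S → i d S]
ididididS => idididididS   [S → i d S]
idididididS => ididididididS   [S → i d S]
ididididididS => idididididididS   [S → i d S]
idididididididS => ididididididididS   [S → i d S]
ididididididididS => idididididididididS   [S → i d S]
idididididididididS => idididididididididw   [S → w]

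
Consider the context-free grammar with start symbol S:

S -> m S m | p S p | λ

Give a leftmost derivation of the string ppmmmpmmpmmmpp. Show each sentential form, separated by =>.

S => pSp => ppSpp => ppmSmpp => ppmmSmmpp => ppmmmSmmmpp => ppmmmpSpmmmpp => ppmmmpmSmpmmmpp => ppmmmpmmpmmmpp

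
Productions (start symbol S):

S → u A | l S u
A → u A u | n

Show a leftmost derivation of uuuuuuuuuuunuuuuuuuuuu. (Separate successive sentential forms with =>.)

S => uA   [S → u A]
uA => uuAu   [A → u A u]
uuAu => uuuAuu   [A → u A u]
uuuAuu => uuuuAuuu   [A → u A u]
uuuuAuuu => uuuuuAuuuu   [A → u A u]
uuuuuAuuuu => uuuuuuAuuuuu   [A → u A u]
uuuuuuAuuuuu => uuuuuuuAuuuuuu   [A → u A u]
uuuuuuuAuuuuuu => uuuuuuuuAuuuuuuu   [A → u A u]
uuuuuuuuAuuuuuuu => uuuuuuuuuAuuuuuuuu   [A → u A u]
uuuuuuuuuAuuuuuuuu => uuuuuuuuuuAuuuuuuuuu   [A → u A u]
uuuuuuuuuuAuuuuuuuuu => uuuuuuuuuuuAuuuuuuuuuu   [A → u A u]
uuuuuuuuuuuAuuuuuuuuuu => uuuuuuuuuuunuuuuuuuuuu   [A → n]

S => uA => uuAu => uuuAuu => uuuuAuuu => uuuuuAuuuu => uuuuuuAuuuuu => uuuuuuuAuuuuuu => uuuuuuuuAuuuuuuu => uuuuuuuuuAuuuuuuuu => uuuuuuuuuuAuuuuuuuuu => uuuuuuuuuuuAuuuuuuuuuu => uuuuuuuuuuunuuuuuuuuuu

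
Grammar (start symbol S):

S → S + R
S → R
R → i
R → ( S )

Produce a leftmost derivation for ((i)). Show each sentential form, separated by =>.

S => R => (S) => (R) => ((S)) => ((R)) => ((i))

S => R   [S → R]
R => (S)   [R → ( S )]
(S) => (R)   [S → R]
(R) => ((S))   [R → ( S )]
((S)) => ((R))   [S → R]
((R)) => ((i))   [R → i]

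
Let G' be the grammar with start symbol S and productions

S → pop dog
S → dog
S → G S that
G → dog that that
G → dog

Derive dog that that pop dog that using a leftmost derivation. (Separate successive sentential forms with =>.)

S => G S that   [S → G S that]
G S that => dog that that S that   [G → dog that that]
dog that that S that => dog that that pop dog that   [S → pop dog]

S => G S that => dog that that S that => dog that that pop dog that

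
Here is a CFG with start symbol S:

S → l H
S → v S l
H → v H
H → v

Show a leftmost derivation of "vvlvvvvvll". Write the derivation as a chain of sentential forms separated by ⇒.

S ⇒ vSl   [S → v S l]
vSl ⇒ vvSll   [S → v S l]
vvSll ⇒ vvlHll   [S → l H]
vvlHll ⇒ vvlvHll   [H → v H]
vvlvHll ⇒ vvlvvHll   [H → v H]
vvlvvHll ⇒ vvlvvvHll   [H → v H]
vvlvvvHll ⇒ vvlvvvvHll   [H → v H]
vvlvvvvHll ⇒ vvlvvvvvll   [H → v]

S ⇒ vSl ⇒ vvSll ⇒ vvlHll ⇒ vvlvHll ⇒ vvlvvHll ⇒ vvlvvvHll ⇒ vvlvvvvHll ⇒ vvlvvvvvll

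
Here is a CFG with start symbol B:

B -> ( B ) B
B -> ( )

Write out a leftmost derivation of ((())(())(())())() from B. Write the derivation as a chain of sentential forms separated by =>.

B=>(B)B=>((B)B)B=>((())B)B=>((())(B)B)B=>((())(())B)B=>((())(())(B)B)B=>((())(())(())B)B=>((())(())(())())B=>((())(())(())())()

B => (B)B   [B -> ( B ) B]
(B)B => ((B)B)B   [B -> ( B ) B]
((B)B)B => ((())B)B   [B -> ( )]
((())B)B => ((())(B)B)B   [B -> ( B ) B]
((())(B)B)B => ((())(())B)B   [B -> ( )]
((())(())B)B => ((())(())(B)B)B   [B -> ( B ) B]
((())(())(B)B)B => ((())(())(())B)B   [B -> ( )]
((())(())(())B)B => ((())(())(())())B   [B -> ( )]
((())(())(())())B => ((())(())(())())()   [B -> ( )]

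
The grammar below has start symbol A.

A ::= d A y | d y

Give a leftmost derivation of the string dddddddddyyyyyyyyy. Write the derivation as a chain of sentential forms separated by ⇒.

A ⇒ dAy   [A ::= d A y]
dAy ⇒ ddAyy   [A ::= d A y]
ddAyy ⇒ dddAyyy   [A ::= d A y]
dddAyyy ⇒ ddddAyyyy   [A ::= d A y]
ddddAyyyy ⇒ dddddAyyyyy   [A ::= d A y]
dddddAyyyyy ⇒ ddddddAyyyyyy   [A ::= d A y]
ddddddAyyyyyy ⇒ dddddddAyyyyyyy   [A ::= d A y]
dddddddAyyyyyyy ⇒ ddddddddAyyyyyyyy   [A ::= d A y]
ddddddddAyyyyyyyy ⇒ dddddddddyyyyyyyyy   [A ::= d y]

A ⇒ dAy ⇒ ddAyy ⇒ dddAyyy ⇒ ddddAyyyy ⇒ dddddAyyyyy ⇒ ddddddAyyyyyy ⇒ dddddddAyyyyyyy ⇒ ddddddddAyyyyyyyy ⇒ dddddddddyyyyyyyyy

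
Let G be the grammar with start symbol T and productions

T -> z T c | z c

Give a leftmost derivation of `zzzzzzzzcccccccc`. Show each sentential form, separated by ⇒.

T ⇒ zTc ⇒ zzTcc ⇒ zzzTccc ⇒ zzzzTcccc ⇒ zzzzzTccccc ⇒ zzzzzzTcccccc ⇒ zzzzzzzTccccccc ⇒ zzzzzzzzcccccccc

T ⇒ zTc   [T -> z T c]
zTc ⇒ zzTcc   [T -> z T c]
zzTcc ⇒ zzzTccc   [T -> z T c]
zzzTccc ⇒ zzzzTcccc   [T -> z T c]
zzzzTcccc ⇒ zzzzzTccccc   [T -> z T c]
zzzzzTccccc ⇒ zzzzzzTcccccc   [T -> z T c]
zzzzzzTcccccc ⇒ zzzzzzzTccccccc   [T -> z T c]
zzzzzzzTccccccc ⇒ zzzzzzzzcccccccc   [T -> z c]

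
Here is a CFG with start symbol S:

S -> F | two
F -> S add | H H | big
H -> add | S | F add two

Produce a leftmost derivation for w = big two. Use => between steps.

S => F => H H => S H => F H => big H => big S => big two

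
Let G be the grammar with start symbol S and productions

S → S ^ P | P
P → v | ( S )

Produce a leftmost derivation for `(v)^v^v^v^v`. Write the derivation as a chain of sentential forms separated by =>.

S => S^P   [S → S ^ P]
S^P => S^P^P   [S → S ^ P]
S^P^P => S^P^P^P   [S → S ^ P]
S^P^P^P => S^P^P^P^P   [S → S ^ P]
S^P^P^P^P => P^P^P^P^P   [S → P]
P^P^P^P^P => (S)^P^P^P^P   [P → ( S )]
(S)^P^P^P^P => (P)^P^P^P^P   [S → P]
(P)^P^P^P^P => (v)^P^P^P^P   [P → v]
(v)^P^P^P^P => (v)^v^P^P^P   [P → v]
(v)^v^P^P^P => (v)^v^v^P^P   [P → v]
(v)^v^v^P^P => (v)^v^v^v^P   [P → v]
(v)^v^v^v^P => (v)^v^v^v^v   [P → v]

S=>S^P=>S^P^P=>S^P^P^P=>S^P^P^P^P=>P^P^P^P^P=>(S)^P^P^P^P=>(P)^P^P^P^P=>(v)^P^P^P^P=>(v)^v^P^P^P=>(v)^v^v^P^P=>(v)^v^v^v^P=>(v)^v^v^v^v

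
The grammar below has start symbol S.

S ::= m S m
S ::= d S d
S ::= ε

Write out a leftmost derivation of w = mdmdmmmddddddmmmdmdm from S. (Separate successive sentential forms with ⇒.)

S ⇒ mSm ⇒ mdSdm ⇒ mdmSmdm ⇒ mdmdSdmdm ⇒ mdmdmSmdmdm ⇒ mdmdmmSmmdmdm ⇒ mdmdmmmSmmmdmdm ⇒ mdmdmmmdSdmmmdmdm ⇒ mdmdmmmddSddmmmdmdm ⇒ mdmdmmmdddSdddmmmdmdm ⇒ mdmdmmmddddddmmmdmdm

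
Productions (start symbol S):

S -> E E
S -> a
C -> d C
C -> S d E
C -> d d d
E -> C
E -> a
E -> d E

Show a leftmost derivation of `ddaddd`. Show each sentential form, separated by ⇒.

S ⇒ EE ⇒ dEE ⇒ ddEE ⇒ ddaE ⇒ ddaC ⇒ ddaddd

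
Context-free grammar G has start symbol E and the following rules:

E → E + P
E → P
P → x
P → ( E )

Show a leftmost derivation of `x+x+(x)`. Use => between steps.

E => E+P => E+P+P => P+P+P => x+P+P => x+x+P => x+x+(E) => x+x+(P) => x+x+(x)

E => E+P   [E → E + P]
E+P => E+P+P   [E → E + P]
E+P+P => P+P+P   [E → P]
P+P+P => x+P+P   [P → x]
x+P+P => x+x+P   [P → x]
x+x+P => x+x+(E)   [P → ( E )]
x+x+(E) => x+x+(P)   [E → P]
x+x+(P) => x+x+(x)   [P → x]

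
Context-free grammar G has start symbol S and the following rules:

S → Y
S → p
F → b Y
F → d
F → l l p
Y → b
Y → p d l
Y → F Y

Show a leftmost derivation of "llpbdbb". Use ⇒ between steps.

S ⇒ Y ⇒ FY ⇒ llpY ⇒ llpFY ⇒ llpbYY ⇒ llpbFYY ⇒ llpbdYY ⇒ llpbdbY ⇒ llpbdbb

S ⇒ Y   [S → Y]
Y ⇒ FY   [Y → F Y]
FY ⇒ llpY   [F → l l p]
llpY ⇒ llpFY   [Y → F Y]
llpFY ⇒ llpbYY   [F → b Y]
llpbYY ⇒ llpbFYY   [Y → F Y]
llpbFYY ⇒ llpbdYY   [F → d]
llpbdYY ⇒ llpbdbY   [Y → b]
llpbdbY ⇒ llpbdbb   [Y → b]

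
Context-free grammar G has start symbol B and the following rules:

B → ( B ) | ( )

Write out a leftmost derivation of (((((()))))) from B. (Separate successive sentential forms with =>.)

B=>(B)=>((B))=>(((B)))=>((((B))))=>(((((B)))))=>(((((())))))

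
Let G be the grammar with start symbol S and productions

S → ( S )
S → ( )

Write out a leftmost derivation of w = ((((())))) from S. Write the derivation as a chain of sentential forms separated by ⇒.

S⇒(S)⇒((S))⇒(((S)))⇒((((S))))⇒((((()))))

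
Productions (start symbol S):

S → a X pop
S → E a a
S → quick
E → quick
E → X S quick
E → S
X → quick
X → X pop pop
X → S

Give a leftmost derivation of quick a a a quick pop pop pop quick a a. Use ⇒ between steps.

S ⇒ E a a ⇒ X S quick a a ⇒ S S quick a a ⇒ E a a S quick a a ⇒ S a a S quick a a ⇒ quick a a S quick a a ⇒ quick a a a X pop quick a a ⇒ quick a a a X pop pop pop quick a a ⇒ quick a a a S pop pop pop quick a a ⇒ quick a a a quick pop pop pop quick a a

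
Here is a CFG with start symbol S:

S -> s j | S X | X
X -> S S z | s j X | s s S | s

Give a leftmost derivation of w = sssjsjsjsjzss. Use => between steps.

S => SX => XX => ssSX => ssSXX => ssXXX => sssjXXX => sssjsjXXX => sssjsjSSzXX => sssjsjsjSzXX => sssjsjsjsjzXX => sssjsjsjsjzsX => sssjsjsjsjzss

S => SX   [S -> S X]
SX => XX   [S -> X]
XX => ssSX   [X -> s s S]
ssSX => ssSXX   [S -> S X]
ssSXX => ssXXX   [S -> X]
ssXXX => sssjXXX   [X -> s j X]
sssjXXX => sssjsjXXX   [X -> s j X]
sssjsjXXX => sssjsjSSzXX   [X -> S S z]
sssjsjSSzXX => sssjsjsjSzXX   [S -> s j]
sssjsjsjSzXX => sssjsjsjsjzXX   [S -> s j]
sssjsjsjsjzXX => sssjsjsjsjzsX   [X -> s]
sssjsjsjsjzsX => sssjsjsjsjzss   [X -> s]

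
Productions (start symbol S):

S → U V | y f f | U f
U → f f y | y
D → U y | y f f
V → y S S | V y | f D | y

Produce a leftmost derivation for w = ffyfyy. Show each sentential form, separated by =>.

S => UV   [S → U V]
UV => ffyV   [U → f f y]
ffyV => ffyfD   [V → f D]
ffyfD => ffyfUy   [D → U y]
ffyfUy => ffyfyy   [U → y]

S=>UV=>ffyV=>ffyfD=>ffyfUy=>ffyfyy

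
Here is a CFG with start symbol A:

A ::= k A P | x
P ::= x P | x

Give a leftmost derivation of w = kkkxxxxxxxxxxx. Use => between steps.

A => kAP   [A ::= k A P]
kAP => kkAPP   [A ::= k A P]
kkAPP => kkkAPPP   [A ::= k A P]
kkkAPPP => kkkxPPP   [A ::= x]
kkkxPPP => kkkxxPPP   [P ::= x P]
kkkxxPPP => kkkxxxPPP   [P ::= x P]
kkkxxxPPP => kkkxxxxPPP   [P ::= x P]
kkkxxxxPPP => kkkxxxxxPPP   [P ::= x P]
kkkxxxxxPPP => kkkxxxxxxPPP   [P ::= x P]
kkkxxxxxxPPP => kkkxxxxxxxPP   [P ::= x]
kkkxxxxxxxPP => kkkxxxxxxxxPP   [P ::= x P]
kkkxxxxxxxxPP => kkkxxxxxxxxxPP   [P ::= x P]
kkkxxxxxxxxxPP => kkkxxxxxxxxxxP   [P ::= x]
kkkxxxxxxxxxxP => kkkxxxxxxxxxxx   [P ::= x]

A => kAP => kkAPP => kkkAPPP => kkkxPPP => kkkxxPPP => kkkxxxPPP => kkkxxxxPPP => kkkxxxxxPPP => kkkxxxxxxPPP => kkkxxxxxxxPP => kkkxxxxxxxxPP => kkkxxxxxxxxxPP => kkkxxxxxxxxxxP => kkkxxxxxxxxxxx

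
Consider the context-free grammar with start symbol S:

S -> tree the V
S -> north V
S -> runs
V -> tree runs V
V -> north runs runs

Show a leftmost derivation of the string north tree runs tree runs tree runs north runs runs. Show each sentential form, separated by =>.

S => north V => north tree runs V => north tree runs tree runs V => north tree runs tree runs tree runs V => north tree runs tree runs tree runs north runs runs

S => north V   [S -> north V]
north V => north tree runs V   [V -> tree runs V]
north tree runs V => north tree runs tree runs V   [V -> tree runs V]
north tree runs tree runs V => north tree runs tree runs tree runs V   [V -> tree runs V]
north tree runs tree runs tree runs V => north tree runs tree runs tree runs north runs runs   [V -> north runs runs]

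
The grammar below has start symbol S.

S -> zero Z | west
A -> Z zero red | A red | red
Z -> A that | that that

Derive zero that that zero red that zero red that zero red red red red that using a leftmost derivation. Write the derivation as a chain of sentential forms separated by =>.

S => zero Z => zero A that => zero A red that => zero A red red that => zero A red red red that => zero Z zero red red red red that => zero A that zero red red red red that => zero Z zero red that zero red red red red that => zero A that zero red that zero red red red red that => zero Z zero red that zero red that zero red red red red that => zero that that zero red that zero red that zero red red red red that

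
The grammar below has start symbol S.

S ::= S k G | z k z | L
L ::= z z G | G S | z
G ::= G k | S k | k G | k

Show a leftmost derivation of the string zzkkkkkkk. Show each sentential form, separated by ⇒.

S⇒SkG⇒LkG⇒zzGkG⇒zzkGkG⇒zzkGkkG⇒zzkkGkkG⇒zzkkGkkkG⇒zzkkkkkkG⇒zzkkkkkkk

S ⇒ SkG   [S ::= S k G]
SkG ⇒ LkG   [S ::= L]
LkG ⇒ zzGkG   [L ::= z z G]
zzGkG ⇒ zzkGkG   [G ::= k G]
zzkGkG ⇒ zzkGkkG   [G ::= G k]
zzkGkkG ⇒ zzkkGkkG   [G ::= k G]
zzkkGkkG ⇒ zzkkGkkkG   [G ::= G k]
zzkkGkkkG ⇒ zzkkkkkkG   [G ::= k]
zzkkkkkkG ⇒ zzkkkkkkk   [G ::= k]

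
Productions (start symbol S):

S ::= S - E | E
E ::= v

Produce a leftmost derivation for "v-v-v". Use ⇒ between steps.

S ⇒ S-E ⇒ S-E-E ⇒ E-E-E ⇒ v-E-E ⇒ v-v-E ⇒ v-v-v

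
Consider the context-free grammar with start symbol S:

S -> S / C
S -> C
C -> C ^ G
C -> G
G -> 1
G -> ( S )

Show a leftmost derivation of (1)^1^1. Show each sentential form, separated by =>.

S => C => C^G => C^G^G => G^G^G => (S)^G^G => (C)^G^G => (G)^G^G => (1)^G^G => (1)^1^G => (1)^1^1

S => C   [S -> C]
C => C^G   [C -> C ^ G]
C^G => C^G^G   [C -> C ^ G]
C^G^G => G^G^G   [C -> G]
G^G^G => (S)^G^G   [G -> ( S )]
(S)^G^G => (C)^G^G   [S -> C]
(C)^G^G => (G)^G^G   [C -> G]
(G)^G^G => (1)^G^G   [G -> 1]
(1)^G^G => (1)^1^G   [G -> 1]
(1)^1^G => (1)^1^1   [G -> 1]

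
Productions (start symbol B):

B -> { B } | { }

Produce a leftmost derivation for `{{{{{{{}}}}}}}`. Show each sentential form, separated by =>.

B=>{B}=>{{B}}=>{{{B}}}=>{{{{B}}}}=>{{{{{B}}}}}=>{{{{{{B}}}}}}=>{{{{{{{}}}}}}}

B => {B}   [B -> { B }]
{B} => {{B}}   [B -> { B }]
{{B}} => {{{B}}}   [B -> { B }]
{{{B}}} => {{{{B}}}}   [B -> { B }]
{{{{B}}}} => {{{{{B}}}}}   [B -> { B }]
{{{{{B}}}}} => {{{{{{B}}}}}}   [B -> { B }]
{{{{{{B}}}}}} => {{{{{{{}}}}}}}   [B -> { }]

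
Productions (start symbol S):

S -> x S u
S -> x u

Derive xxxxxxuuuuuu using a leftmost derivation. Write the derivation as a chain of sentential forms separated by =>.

S => xSu => xxSuu => xxxSuuu => xxxxSuuuu => xxxxxSuuuuu => xxxxxxuuuuuu

S => xSu   [S -> x S u]
xSu => xxSuu   [S -> x S u]
xxSuu => xxxSuuu   [S -> x S u]
xxxSuuu => xxxxSuuuu   [S -> x S u]
xxxxSuuuu => xxxxxSuuuuu   [S -> x S u]
xxxxxSuuuuu => xxxxxxuuuuuu   [S -> x u]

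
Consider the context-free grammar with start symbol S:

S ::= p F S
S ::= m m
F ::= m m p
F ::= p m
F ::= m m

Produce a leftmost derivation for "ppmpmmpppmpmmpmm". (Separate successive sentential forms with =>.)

S => pFS => ppmS => ppmpFS => ppmpmmpS => ppmpmmppFS => ppmpmmpppmS => ppmpmmpppmpFS => ppmpmmpppmpmmpS => ppmpmmpppmpmmpmm

S => pFS   [S ::= p F S]
pFS => ppmS   [F ::= p m]
ppmS => ppmpFS   [S ::= p F S]
ppmpFS => ppmpmmpS   [F ::= m m p]
ppmpmmpS => ppmpmmppFS   [S ::= p F S]
ppmpmmppFS => ppmpmmpppmS   [F ::= p m]
ppmpmmpppmS => ppmpmmpppmpFS   [S ::= p F S]
ppmpmmpppmpFS => ppmpmmpppmpmmpS   [F ::= m m p]
ppmpmmpppmpmmpS => ppmpmmpppmpmmpmm   [S ::= m m]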